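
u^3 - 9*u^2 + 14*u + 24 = (u - 6)*(u - 4)*(u + 1)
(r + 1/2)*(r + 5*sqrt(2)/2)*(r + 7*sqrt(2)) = r^3 + r^2/2 + 19*sqrt(2)*r^2/2 + 19*sqrt(2)*r/4 + 35*r + 35/2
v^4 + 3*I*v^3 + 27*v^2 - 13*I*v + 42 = (v - 3*I)*(v - 2*I)*(v + I)*(v + 7*I)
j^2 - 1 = (j - 1)*(j + 1)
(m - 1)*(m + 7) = m^2 + 6*m - 7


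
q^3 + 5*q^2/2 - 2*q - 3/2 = (q - 1)*(q + 1/2)*(q + 3)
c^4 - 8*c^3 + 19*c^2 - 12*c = c*(c - 4)*(c - 3)*(c - 1)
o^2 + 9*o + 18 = (o + 3)*(o + 6)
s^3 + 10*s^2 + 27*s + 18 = (s + 1)*(s + 3)*(s + 6)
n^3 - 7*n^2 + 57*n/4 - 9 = (n - 4)*(n - 3/2)^2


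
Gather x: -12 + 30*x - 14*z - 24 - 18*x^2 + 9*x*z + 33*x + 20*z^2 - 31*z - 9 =-18*x^2 + x*(9*z + 63) + 20*z^2 - 45*z - 45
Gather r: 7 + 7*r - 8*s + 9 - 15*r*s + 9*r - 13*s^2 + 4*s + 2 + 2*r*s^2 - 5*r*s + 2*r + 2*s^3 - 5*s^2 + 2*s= r*(2*s^2 - 20*s + 18) + 2*s^3 - 18*s^2 - 2*s + 18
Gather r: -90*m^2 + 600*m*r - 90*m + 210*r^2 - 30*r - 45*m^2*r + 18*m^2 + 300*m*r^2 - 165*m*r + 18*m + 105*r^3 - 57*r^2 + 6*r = -72*m^2 - 72*m + 105*r^3 + r^2*(300*m + 153) + r*(-45*m^2 + 435*m - 24)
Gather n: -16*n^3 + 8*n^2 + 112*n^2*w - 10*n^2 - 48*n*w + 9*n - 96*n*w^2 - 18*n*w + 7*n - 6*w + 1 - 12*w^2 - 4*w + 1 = -16*n^3 + n^2*(112*w - 2) + n*(-96*w^2 - 66*w + 16) - 12*w^2 - 10*w + 2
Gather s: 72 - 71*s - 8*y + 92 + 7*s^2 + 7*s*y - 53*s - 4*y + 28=7*s^2 + s*(7*y - 124) - 12*y + 192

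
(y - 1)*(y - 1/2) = y^2 - 3*y/2 + 1/2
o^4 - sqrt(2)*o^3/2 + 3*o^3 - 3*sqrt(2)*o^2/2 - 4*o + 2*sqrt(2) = (o - 1)*(o + 2)^2*(o - sqrt(2)/2)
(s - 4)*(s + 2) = s^2 - 2*s - 8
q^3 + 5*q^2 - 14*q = q*(q - 2)*(q + 7)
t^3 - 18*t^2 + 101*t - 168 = (t - 8)*(t - 7)*(t - 3)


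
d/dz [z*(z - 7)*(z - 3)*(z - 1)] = 4*z^3 - 33*z^2 + 62*z - 21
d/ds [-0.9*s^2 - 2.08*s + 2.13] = -1.8*s - 2.08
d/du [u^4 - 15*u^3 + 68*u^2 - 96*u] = 4*u^3 - 45*u^2 + 136*u - 96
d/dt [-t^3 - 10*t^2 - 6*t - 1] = -3*t^2 - 20*t - 6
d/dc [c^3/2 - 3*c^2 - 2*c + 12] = 3*c^2/2 - 6*c - 2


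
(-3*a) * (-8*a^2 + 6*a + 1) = 24*a^3 - 18*a^2 - 3*a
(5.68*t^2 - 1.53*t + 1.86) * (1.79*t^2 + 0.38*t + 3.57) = 10.1672*t^4 - 0.5803*t^3 + 23.0256*t^2 - 4.7553*t + 6.6402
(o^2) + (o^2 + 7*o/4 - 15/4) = 2*o^2 + 7*o/4 - 15/4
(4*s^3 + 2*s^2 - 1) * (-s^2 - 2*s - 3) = -4*s^5 - 10*s^4 - 16*s^3 - 5*s^2 + 2*s + 3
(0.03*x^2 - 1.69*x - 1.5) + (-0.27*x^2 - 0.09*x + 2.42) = -0.24*x^2 - 1.78*x + 0.92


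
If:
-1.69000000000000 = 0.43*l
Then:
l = -3.93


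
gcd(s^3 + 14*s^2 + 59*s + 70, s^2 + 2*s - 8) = 1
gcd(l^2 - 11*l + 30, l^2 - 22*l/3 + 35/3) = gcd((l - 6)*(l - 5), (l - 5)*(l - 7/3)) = l - 5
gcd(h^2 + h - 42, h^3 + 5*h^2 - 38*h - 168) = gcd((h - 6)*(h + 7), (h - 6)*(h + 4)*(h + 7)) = h^2 + h - 42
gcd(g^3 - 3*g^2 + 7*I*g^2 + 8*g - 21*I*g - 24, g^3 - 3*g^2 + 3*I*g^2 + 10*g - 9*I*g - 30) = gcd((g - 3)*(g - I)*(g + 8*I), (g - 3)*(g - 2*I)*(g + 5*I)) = g - 3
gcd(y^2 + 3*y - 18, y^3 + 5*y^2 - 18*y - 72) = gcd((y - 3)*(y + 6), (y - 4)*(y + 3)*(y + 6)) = y + 6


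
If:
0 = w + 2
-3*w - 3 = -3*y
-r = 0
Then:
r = 0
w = -2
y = -1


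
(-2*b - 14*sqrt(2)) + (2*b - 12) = -14*sqrt(2) - 12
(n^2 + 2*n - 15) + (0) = n^2 + 2*n - 15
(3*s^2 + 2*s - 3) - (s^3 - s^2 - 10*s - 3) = -s^3 + 4*s^2 + 12*s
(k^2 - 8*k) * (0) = 0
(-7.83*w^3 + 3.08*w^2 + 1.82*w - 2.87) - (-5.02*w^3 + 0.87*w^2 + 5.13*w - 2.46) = -2.81*w^3 + 2.21*w^2 - 3.31*w - 0.41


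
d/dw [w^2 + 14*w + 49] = 2*w + 14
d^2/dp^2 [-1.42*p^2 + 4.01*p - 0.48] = -2.84000000000000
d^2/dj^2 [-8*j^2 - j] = -16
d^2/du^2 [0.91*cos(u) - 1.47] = -0.91*cos(u)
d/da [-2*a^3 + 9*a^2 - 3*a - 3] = -6*a^2 + 18*a - 3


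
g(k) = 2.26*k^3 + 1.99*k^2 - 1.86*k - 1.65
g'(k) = 6.78*k^2 + 3.98*k - 1.86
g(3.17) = 84.44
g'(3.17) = 78.89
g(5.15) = 350.25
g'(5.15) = 198.46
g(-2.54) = -21.12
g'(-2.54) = 31.77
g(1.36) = 5.19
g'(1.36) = 16.09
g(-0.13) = -1.38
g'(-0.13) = -2.26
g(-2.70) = -26.60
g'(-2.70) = 36.82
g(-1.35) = -1.07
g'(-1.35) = 5.12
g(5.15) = 350.25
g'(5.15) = 198.46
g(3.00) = 71.70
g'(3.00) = 71.10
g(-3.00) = -39.18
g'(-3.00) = 47.22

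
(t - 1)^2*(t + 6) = t^3 + 4*t^2 - 11*t + 6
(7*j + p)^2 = 49*j^2 + 14*j*p + p^2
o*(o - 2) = o^2 - 2*o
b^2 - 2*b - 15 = (b - 5)*(b + 3)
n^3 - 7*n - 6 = (n - 3)*(n + 1)*(n + 2)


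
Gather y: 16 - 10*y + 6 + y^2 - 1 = y^2 - 10*y + 21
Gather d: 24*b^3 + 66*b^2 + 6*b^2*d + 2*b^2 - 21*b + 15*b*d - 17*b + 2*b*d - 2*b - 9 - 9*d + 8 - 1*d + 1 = 24*b^3 + 68*b^2 - 40*b + d*(6*b^2 + 17*b - 10)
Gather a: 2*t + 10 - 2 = 2*t + 8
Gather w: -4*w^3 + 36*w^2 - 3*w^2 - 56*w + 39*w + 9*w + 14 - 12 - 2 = -4*w^3 + 33*w^2 - 8*w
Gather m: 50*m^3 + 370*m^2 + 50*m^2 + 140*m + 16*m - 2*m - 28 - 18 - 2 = 50*m^3 + 420*m^2 + 154*m - 48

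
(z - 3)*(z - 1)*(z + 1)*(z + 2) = z^4 - z^3 - 7*z^2 + z + 6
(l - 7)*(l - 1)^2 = l^3 - 9*l^2 + 15*l - 7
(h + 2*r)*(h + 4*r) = h^2 + 6*h*r + 8*r^2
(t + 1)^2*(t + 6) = t^3 + 8*t^2 + 13*t + 6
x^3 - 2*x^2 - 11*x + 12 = (x - 4)*(x - 1)*(x + 3)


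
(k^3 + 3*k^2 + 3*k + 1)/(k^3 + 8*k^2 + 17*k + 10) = (k^2 + 2*k + 1)/(k^2 + 7*k + 10)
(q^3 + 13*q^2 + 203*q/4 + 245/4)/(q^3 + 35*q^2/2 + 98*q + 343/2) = (q + 5/2)/(q + 7)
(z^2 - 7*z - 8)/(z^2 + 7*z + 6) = (z - 8)/(z + 6)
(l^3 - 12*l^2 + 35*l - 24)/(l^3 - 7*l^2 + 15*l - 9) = (l - 8)/(l - 3)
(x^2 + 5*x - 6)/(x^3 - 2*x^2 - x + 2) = (x + 6)/(x^2 - x - 2)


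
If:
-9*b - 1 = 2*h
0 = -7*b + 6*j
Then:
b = 6*j/7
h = -27*j/7 - 1/2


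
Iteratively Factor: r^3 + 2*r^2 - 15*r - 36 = (r + 3)*(r^2 - r - 12) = (r + 3)^2*(r - 4)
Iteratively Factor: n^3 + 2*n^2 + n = (n)*(n^2 + 2*n + 1) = n*(n + 1)*(n + 1)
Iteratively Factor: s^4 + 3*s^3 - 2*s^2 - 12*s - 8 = (s - 2)*(s^3 + 5*s^2 + 8*s + 4) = (s - 2)*(s + 2)*(s^2 + 3*s + 2) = (s - 2)*(s + 2)^2*(s + 1)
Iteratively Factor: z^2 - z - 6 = (z + 2)*(z - 3)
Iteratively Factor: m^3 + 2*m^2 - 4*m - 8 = (m + 2)*(m^2 - 4) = (m - 2)*(m + 2)*(m + 2)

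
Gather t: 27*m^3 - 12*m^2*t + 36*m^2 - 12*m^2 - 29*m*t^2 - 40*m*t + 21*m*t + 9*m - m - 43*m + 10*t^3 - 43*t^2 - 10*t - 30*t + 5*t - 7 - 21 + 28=27*m^3 + 24*m^2 - 35*m + 10*t^3 + t^2*(-29*m - 43) + t*(-12*m^2 - 19*m - 35)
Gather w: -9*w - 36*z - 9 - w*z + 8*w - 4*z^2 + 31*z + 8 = w*(-z - 1) - 4*z^2 - 5*z - 1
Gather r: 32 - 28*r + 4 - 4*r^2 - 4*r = -4*r^2 - 32*r + 36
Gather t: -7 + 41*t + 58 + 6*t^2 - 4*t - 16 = 6*t^2 + 37*t + 35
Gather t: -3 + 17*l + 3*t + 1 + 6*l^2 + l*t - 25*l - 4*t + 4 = 6*l^2 - 8*l + t*(l - 1) + 2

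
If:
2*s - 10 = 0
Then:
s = 5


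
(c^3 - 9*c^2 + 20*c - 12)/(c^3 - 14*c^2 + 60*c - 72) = (c - 1)/(c - 6)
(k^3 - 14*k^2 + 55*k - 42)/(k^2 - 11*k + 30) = (k^2 - 8*k + 7)/(k - 5)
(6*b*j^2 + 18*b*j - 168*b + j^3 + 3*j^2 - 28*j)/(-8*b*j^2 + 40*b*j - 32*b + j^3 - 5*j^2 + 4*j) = (-6*b*j - 42*b - j^2 - 7*j)/(8*b*j - 8*b - j^2 + j)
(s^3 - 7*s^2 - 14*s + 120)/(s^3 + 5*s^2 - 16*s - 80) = (s^2 - 11*s + 30)/(s^2 + s - 20)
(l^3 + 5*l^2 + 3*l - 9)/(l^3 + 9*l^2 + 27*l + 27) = (l - 1)/(l + 3)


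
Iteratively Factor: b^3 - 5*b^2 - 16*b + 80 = (b - 4)*(b^2 - b - 20) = (b - 5)*(b - 4)*(b + 4)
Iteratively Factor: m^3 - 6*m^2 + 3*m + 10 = (m + 1)*(m^2 - 7*m + 10) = (m - 5)*(m + 1)*(m - 2)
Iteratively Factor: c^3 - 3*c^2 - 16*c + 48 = (c - 3)*(c^2 - 16) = (c - 4)*(c - 3)*(c + 4)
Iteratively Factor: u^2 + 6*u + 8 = (u + 2)*(u + 4)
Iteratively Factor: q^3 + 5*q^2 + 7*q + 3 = (q + 1)*(q^2 + 4*q + 3) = (q + 1)^2*(q + 3)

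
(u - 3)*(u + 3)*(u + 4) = u^3 + 4*u^2 - 9*u - 36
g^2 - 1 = (g - 1)*(g + 1)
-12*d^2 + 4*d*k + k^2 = (-2*d + k)*(6*d + k)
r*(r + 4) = r^2 + 4*r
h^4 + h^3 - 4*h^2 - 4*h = h*(h - 2)*(h + 1)*(h + 2)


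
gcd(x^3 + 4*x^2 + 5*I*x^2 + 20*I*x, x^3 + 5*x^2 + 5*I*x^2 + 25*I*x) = x^2 + 5*I*x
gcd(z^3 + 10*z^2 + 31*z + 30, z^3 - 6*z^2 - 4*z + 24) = z + 2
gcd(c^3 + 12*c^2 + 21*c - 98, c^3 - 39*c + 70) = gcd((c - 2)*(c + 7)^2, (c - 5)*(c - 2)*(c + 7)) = c^2 + 5*c - 14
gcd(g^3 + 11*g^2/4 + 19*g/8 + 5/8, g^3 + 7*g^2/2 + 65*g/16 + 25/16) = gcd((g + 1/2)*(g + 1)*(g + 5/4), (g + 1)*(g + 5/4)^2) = g^2 + 9*g/4 + 5/4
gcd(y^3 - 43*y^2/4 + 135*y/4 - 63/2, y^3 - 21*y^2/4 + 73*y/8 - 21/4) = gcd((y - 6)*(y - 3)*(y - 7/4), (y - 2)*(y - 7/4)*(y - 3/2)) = y - 7/4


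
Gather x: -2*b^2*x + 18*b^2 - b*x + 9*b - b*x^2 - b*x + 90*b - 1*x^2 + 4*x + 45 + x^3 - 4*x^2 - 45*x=18*b^2 + 99*b + x^3 + x^2*(-b - 5) + x*(-2*b^2 - 2*b - 41) + 45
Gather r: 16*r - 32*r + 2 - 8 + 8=2 - 16*r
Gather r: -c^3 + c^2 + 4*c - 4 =-c^3 + c^2 + 4*c - 4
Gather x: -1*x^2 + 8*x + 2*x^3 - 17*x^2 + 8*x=2*x^3 - 18*x^2 + 16*x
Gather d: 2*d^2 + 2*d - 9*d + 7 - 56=2*d^2 - 7*d - 49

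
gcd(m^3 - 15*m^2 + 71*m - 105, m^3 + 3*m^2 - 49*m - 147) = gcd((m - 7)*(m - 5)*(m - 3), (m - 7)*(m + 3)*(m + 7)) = m - 7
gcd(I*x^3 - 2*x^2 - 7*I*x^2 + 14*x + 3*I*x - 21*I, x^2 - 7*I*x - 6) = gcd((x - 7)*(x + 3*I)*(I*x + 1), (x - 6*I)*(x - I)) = x - I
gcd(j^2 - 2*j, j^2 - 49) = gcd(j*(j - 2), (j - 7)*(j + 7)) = 1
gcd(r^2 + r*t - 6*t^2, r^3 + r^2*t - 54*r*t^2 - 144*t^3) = r + 3*t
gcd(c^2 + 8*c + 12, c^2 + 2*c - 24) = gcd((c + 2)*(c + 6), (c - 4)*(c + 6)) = c + 6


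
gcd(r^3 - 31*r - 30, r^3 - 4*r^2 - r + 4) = r + 1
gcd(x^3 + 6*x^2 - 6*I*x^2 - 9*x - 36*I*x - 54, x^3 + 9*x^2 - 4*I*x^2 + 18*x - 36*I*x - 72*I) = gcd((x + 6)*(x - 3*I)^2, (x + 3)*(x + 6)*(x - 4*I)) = x + 6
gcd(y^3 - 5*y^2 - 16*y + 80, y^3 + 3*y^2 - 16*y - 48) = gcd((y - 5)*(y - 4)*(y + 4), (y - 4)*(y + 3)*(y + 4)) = y^2 - 16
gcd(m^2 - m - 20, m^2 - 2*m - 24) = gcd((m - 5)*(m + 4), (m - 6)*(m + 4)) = m + 4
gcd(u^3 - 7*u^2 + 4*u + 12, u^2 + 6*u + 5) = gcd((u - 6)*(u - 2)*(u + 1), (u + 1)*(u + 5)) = u + 1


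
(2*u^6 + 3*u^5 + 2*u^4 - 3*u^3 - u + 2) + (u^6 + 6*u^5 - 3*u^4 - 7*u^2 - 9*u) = 3*u^6 + 9*u^5 - u^4 - 3*u^3 - 7*u^2 - 10*u + 2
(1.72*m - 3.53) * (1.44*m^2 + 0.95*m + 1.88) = 2.4768*m^3 - 3.4492*m^2 - 0.1199*m - 6.6364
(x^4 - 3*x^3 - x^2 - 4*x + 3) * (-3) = -3*x^4 + 9*x^3 + 3*x^2 + 12*x - 9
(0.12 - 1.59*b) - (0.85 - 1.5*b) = -0.0900000000000001*b - 0.73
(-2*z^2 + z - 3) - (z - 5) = 2 - 2*z^2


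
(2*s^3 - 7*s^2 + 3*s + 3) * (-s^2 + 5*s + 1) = -2*s^5 + 17*s^4 - 36*s^3 + 5*s^2 + 18*s + 3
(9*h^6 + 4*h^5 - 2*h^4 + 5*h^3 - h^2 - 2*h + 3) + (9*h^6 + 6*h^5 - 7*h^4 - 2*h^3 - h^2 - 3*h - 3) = 18*h^6 + 10*h^5 - 9*h^4 + 3*h^3 - 2*h^2 - 5*h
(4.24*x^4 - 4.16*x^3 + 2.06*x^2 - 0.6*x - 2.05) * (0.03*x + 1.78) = 0.1272*x^5 + 7.4224*x^4 - 7.343*x^3 + 3.6488*x^2 - 1.1295*x - 3.649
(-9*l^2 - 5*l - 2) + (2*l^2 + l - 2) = -7*l^2 - 4*l - 4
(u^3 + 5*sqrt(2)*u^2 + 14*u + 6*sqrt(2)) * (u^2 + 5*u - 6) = u^5 + 5*u^4 + 5*sqrt(2)*u^4 + 8*u^3 + 25*sqrt(2)*u^3 - 24*sqrt(2)*u^2 + 70*u^2 - 84*u + 30*sqrt(2)*u - 36*sqrt(2)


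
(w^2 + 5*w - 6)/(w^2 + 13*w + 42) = (w - 1)/(w + 7)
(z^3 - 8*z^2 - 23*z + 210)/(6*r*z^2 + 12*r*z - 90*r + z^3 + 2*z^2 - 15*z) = (z^2 - 13*z + 42)/(6*r*z - 18*r + z^2 - 3*z)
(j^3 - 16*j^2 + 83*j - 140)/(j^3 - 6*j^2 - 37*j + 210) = (j - 4)/(j + 6)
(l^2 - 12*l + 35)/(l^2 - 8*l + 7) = (l - 5)/(l - 1)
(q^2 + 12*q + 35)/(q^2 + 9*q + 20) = (q + 7)/(q + 4)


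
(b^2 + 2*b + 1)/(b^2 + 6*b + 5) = (b + 1)/(b + 5)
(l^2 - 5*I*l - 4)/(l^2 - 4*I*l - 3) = (l - 4*I)/(l - 3*I)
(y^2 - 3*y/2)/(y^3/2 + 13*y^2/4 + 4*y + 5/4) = 2*y*(2*y - 3)/(2*y^3 + 13*y^2 + 16*y + 5)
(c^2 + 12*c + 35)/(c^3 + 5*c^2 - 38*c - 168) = (c + 5)/(c^2 - 2*c - 24)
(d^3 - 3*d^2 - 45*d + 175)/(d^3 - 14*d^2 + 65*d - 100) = (d + 7)/(d - 4)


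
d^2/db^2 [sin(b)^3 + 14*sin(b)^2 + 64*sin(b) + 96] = -9*sin(b)^3 - 56*sin(b)^2 - 58*sin(b) + 28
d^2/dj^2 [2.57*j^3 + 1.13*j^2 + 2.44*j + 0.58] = 15.42*j + 2.26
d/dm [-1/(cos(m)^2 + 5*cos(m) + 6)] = -(2*cos(m) + 5)*sin(m)/(cos(m)^2 + 5*cos(m) + 6)^2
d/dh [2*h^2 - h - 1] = 4*h - 1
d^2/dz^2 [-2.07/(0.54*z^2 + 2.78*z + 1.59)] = (1.207224*z^2 + 6.214968*z - 2.07*(1.08*z + 2.78)*(2.16*z + 5.56) + 3.554604)/(0.54*z^2 + 2.78*z + 1.59)^3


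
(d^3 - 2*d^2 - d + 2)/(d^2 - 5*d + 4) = (d^2 - d - 2)/(d - 4)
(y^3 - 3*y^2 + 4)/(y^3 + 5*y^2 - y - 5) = (y^2 - 4*y + 4)/(y^2 + 4*y - 5)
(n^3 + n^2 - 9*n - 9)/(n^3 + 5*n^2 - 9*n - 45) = (n + 1)/(n + 5)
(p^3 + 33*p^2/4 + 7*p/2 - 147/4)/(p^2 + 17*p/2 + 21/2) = (4*p^2 + 5*p - 21)/(2*(2*p + 3))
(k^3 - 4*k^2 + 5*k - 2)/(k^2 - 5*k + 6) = (k^2 - 2*k + 1)/(k - 3)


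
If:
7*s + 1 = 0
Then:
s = -1/7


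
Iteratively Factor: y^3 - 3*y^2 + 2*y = (y - 1)*(y^2 - 2*y) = y*(y - 1)*(y - 2)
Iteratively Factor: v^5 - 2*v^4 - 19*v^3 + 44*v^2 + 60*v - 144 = (v - 2)*(v^4 - 19*v^2 + 6*v + 72) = (v - 3)*(v - 2)*(v^3 + 3*v^2 - 10*v - 24) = (v - 3)^2*(v - 2)*(v^2 + 6*v + 8) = (v - 3)^2*(v - 2)*(v + 4)*(v + 2)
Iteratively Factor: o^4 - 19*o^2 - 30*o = (o)*(o^3 - 19*o - 30) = o*(o + 3)*(o^2 - 3*o - 10) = o*(o - 5)*(o + 3)*(o + 2)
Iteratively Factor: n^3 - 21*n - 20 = (n + 4)*(n^2 - 4*n - 5) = (n - 5)*(n + 4)*(n + 1)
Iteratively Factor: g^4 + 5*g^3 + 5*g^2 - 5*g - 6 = (g + 3)*(g^3 + 2*g^2 - g - 2) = (g - 1)*(g + 3)*(g^2 + 3*g + 2) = (g - 1)*(g + 1)*(g + 3)*(g + 2)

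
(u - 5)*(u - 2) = u^2 - 7*u + 10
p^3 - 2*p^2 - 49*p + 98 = (p - 7)*(p - 2)*(p + 7)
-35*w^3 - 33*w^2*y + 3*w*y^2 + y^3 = (-5*w + y)*(w + y)*(7*w + y)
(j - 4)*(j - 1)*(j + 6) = j^3 + j^2 - 26*j + 24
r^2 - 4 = (r - 2)*(r + 2)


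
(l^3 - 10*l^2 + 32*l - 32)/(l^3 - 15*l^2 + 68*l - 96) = (l^2 - 6*l + 8)/(l^2 - 11*l + 24)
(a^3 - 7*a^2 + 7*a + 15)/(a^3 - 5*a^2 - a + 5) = (a - 3)/(a - 1)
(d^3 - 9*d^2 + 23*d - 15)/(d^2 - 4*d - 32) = (-d^3 + 9*d^2 - 23*d + 15)/(-d^2 + 4*d + 32)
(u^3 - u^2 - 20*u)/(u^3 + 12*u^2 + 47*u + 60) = u*(u - 5)/(u^2 + 8*u + 15)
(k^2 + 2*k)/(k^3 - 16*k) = (k + 2)/(k^2 - 16)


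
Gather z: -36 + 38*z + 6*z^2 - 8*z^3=-8*z^3 + 6*z^2 + 38*z - 36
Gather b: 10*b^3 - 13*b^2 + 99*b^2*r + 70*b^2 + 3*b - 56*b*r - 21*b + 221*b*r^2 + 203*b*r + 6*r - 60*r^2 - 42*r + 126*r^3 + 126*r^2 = 10*b^3 + b^2*(99*r + 57) + b*(221*r^2 + 147*r - 18) + 126*r^3 + 66*r^2 - 36*r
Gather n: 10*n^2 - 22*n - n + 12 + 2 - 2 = 10*n^2 - 23*n + 12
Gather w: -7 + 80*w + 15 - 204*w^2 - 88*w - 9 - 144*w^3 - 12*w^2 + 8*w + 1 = -144*w^3 - 216*w^2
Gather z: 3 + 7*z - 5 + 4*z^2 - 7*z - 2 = 4*z^2 - 4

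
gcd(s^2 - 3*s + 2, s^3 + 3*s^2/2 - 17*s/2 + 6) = s - 1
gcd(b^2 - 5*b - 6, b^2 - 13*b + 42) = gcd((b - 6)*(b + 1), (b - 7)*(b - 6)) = b - 6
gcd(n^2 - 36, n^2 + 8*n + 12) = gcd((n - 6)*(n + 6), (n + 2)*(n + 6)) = n + 6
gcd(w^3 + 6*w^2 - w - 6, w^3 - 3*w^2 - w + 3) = w^2 - 1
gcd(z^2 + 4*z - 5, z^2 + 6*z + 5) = z + 5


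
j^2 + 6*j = j*(j + 6)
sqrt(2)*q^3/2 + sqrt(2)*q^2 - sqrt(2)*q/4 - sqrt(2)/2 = (q - sqrt(2)/2)*(q + sqrt(2)/2)*(sqrt(2)*q/2 + sqrt(2))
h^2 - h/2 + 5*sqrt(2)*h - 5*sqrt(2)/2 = (h - 1/2)*(h + 5*sqrt(2))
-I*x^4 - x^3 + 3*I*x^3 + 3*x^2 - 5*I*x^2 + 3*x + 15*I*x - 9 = (x - 3)*(x - 3*I)*(x + I)*(-I*x + 1)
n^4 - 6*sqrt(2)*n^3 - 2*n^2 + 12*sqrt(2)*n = n*(n - 6*sqrt(2))*(n - sqrt(2))*(n + sqrt(2))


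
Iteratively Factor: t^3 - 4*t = (t + 2)*(t^2 - 2*t) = t*(t + 2)*(t - 2)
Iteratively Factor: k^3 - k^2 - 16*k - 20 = (k + 2)*(k^2 - 3*k - 10) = (k + 2)^2*(k - 5)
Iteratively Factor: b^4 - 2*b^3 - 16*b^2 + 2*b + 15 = (b - 5)*(b^3 + 3*b^2 - b - 3) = (b - 5)*(b - 1)*(b^2 + 4*b + 3) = (b - 5)*(b - 1)*(b + 3)*(b + 1)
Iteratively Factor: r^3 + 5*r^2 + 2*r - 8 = (r + 4)*(r^2 + r - 2) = (r - 1)*(r + 4)*(r + 2)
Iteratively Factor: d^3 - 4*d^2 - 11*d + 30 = (d - 5)*(d^2 + d - 6) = (d - 5)*(d - 2)*(d + 3)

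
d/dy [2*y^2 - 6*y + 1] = 4*y - 6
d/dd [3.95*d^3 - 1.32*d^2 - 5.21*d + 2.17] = 11.85*d^2 - 2.64*d - 5.21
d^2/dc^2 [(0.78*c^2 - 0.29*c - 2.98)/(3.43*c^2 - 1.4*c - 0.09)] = (1.4210854715202e-14*c^4 + 0.667477999999996*c^3 - 208.911696*c^2 + 85.322622*c - 13.435736)/(40.353607*c^6 - 49.41258*c^5 + 16.991877*c^4 - 0.150919999999999*c^3 - 0.445851*c^2 - 0.03402*c - 0.000729)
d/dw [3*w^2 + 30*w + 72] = 6*w + 30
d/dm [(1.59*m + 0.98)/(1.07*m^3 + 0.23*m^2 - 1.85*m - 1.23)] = (1.7013*m^3 + 0.3657*m^2 - 2.9415*m - (1.59*m + 0.98)*(3.21*m^2 + 0.46*m - 1.85) - 1.9557)/(1.07*m^3 + 0.23*m^2 - 1.85*m - 1.23)^2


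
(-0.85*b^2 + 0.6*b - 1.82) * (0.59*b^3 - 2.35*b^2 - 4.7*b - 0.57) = -0.5015*b^5 + 2.3515*b^4 + 1.5112*b^3 + 1.9415*b^2 + 8.212*b + 1.0374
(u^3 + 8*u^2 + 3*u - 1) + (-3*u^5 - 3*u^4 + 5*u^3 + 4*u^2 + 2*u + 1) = -3*u^5 - 3*u^4 + 6*u^3 + 12*u^2 + 5*u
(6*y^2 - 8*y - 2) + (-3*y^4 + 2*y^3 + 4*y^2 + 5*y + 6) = -3*y^4 + 2*y^3 + 10*y^2 - 3*y + 4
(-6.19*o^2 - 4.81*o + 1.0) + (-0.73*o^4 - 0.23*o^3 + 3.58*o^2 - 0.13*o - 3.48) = -0.73*o^4 - 0.23*o^3 - 2.61*o^2 - 4.94*o - 2.48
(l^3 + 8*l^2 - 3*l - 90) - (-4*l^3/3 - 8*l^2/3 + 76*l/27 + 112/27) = 7*l^3/3 + 32*l^2/3 - 157*l/27 - 2542/27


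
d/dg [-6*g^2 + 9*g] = 9 - 12*g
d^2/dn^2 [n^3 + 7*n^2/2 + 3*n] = 6*n + 7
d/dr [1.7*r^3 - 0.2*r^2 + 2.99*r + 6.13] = 5.1*r^2 - 0.4*r + 2.99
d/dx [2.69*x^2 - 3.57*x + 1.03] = 5.38*x - 3.57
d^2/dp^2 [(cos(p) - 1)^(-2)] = 2*(-cos(p) - cos(2*p) + 2)/(cos(p) - 1)^4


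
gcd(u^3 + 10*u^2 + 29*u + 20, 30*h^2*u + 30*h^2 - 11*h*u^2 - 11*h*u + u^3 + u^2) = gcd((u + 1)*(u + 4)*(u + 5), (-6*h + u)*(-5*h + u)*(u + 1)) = u + 1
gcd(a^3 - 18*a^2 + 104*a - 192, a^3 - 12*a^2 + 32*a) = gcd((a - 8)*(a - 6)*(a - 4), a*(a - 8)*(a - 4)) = a^2 - 12*a + 32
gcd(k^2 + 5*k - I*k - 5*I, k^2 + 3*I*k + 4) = k - I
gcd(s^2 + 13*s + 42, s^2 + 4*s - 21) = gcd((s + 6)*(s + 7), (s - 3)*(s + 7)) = s + 7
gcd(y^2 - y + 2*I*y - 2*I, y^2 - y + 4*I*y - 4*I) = y - 1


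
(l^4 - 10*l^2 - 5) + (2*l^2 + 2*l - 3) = l^4 - 8*l^2 + 2*l - 8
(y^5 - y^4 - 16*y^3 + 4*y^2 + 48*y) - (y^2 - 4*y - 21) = y^5 - y^4 - 16*y^3 + 3*y^2 + 52*y + 21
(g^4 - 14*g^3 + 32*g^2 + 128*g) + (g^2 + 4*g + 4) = g^4 - 14*g^3 + 33*g^2 + 132*g + 4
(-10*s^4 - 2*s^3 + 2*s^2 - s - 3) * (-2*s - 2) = 20*s^5 + 24*s^4 - 2*s^2 + 8*s + 6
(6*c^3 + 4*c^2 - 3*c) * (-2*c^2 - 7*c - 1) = -12*c^5 - 50*c^4 - 28*c^3 + 17*c^2 + 3*c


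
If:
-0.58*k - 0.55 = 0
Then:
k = -0.95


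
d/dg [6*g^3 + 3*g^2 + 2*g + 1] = 18*g^2 + 6*g + 2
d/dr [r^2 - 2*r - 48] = 2*r - 2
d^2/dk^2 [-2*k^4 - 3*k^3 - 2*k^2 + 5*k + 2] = -24*k^2 - 18*k - 4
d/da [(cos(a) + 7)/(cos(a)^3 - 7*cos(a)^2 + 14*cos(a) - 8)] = (-193*cos(a)/2 + 7*cos(2*a) + cos(3*a)/2 + 113)*sin(a)/(cos(a)^3 - 7*cos(a)^2 + 14*cos(a) - 8)^2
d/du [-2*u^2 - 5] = -4*u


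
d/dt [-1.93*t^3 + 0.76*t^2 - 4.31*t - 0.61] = -5.79*t^2 + 1.52*t - 4.31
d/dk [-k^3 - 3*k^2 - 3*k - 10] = -3*k^2 - 6*k - 3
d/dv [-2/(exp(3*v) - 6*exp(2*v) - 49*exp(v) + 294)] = (6*exp(2*v) - 24*exp(v) - 98)*exp(v)/(exp(3*v) - 6*exp(2*v) - 49*exp(v) + 294)^2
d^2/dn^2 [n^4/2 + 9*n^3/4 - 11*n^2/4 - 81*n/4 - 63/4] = 6*n^2 + 27*n/2 - 11/2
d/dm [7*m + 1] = 7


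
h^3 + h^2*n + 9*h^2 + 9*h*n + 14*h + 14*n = (h + 2)*(h + 7)*(h + n)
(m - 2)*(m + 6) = m^2 + 4*m - 12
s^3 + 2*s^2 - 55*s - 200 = (s - 8)*(s + 5)^2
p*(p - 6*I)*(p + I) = p^3 - 5*I*p^2 + 6*p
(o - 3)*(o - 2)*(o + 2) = o^3 - 3*o^2 - 4*o + 12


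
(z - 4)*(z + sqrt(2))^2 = z^3 - 4*z^2 + 2*sqrt(2)*z^2 - 8*sqrt(2)*z + 2*z - 8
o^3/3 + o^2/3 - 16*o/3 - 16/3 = (o/3 + 1/3)*(o - 4)*(o + 4)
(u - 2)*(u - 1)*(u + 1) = u^3 - 2*u^2 - u + 2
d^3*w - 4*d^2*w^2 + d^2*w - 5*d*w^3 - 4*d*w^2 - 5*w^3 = (d - 5*w)*(d + w)*(d*w + w)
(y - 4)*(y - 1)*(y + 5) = y^3 - 21*y + 20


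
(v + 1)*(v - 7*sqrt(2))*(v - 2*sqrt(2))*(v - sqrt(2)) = v^4 - 10*sqrt(2)*v^3 + v^3 - 10*sqrt(2)*v^2 + 46*v^2 - 28*sqrt(2)*v + 46*v - 28*sqrt(2)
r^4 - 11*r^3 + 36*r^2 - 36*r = r*(r - 6)*(r - 3)*(r - 2)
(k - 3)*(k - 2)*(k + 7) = k^3 + 2*k^2 - 29*k + 42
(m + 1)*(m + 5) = m^2 + 6*m + 5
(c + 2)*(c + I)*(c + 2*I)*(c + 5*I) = c^4 + 2*c^3 + 8*I*c^3 - 17*c^2 + 16*I*c^2 - 34*c - 10*I*c - 20*I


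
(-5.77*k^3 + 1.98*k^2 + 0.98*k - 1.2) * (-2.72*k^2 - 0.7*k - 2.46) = 15.6944*k^5 - 1.3466*k^4 + 10.1426*k^3 - 2.2928*k^2 - 1.5708*k + 2.952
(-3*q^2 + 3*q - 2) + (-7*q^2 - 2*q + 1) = -10*q^2 + q - 1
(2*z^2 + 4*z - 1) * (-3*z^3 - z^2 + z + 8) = -6*z^5 - 14*z^4 + z^3 + 21*z^2 + 31*z - 8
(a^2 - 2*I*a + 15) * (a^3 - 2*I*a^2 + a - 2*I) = a^5 - 4*I*a^4 + 12*a^3 - 34*I*a^2 + 11*a - 30*I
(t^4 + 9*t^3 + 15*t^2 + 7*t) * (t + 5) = t^5 + 14*t^4 + 60*t^3 + 82*t^2 + 35*t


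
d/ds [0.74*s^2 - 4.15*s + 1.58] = 1.48*s - 4.15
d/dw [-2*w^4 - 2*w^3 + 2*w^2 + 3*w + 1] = -8*w^3 - 6*w^2 + 4*w + 3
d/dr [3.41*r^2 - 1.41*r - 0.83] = 6.82*r - 1.41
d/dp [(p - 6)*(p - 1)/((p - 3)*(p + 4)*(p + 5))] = (-p^4 + 14*p^3 + 17*p^2 - 192*p + 462)/(p^6 + 12*p^5 + 22*p^4 - 204*p^3 - 671*p^2 + 840*p + 3600)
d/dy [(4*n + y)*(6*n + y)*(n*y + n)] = n*(24*n^2 + 20*n*y + 10*n + 3*y^2 + 2*y)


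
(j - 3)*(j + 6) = j^2 + 3*j - 18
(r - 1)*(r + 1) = r^2 - 1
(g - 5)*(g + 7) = g^2 + 2*g - 35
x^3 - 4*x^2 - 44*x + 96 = (x - 8)*(x - 2)*(x + 6)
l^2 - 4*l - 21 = (l - 7)*(l + 3)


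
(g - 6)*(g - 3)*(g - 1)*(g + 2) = g^4 - 8*g^3 + 7*g^2 + 36*g - 36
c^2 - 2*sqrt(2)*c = c*(c - 2*sqrt(2))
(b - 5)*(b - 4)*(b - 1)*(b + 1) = b^4 - 9*b^3 + 19*b^2 + 9*b - 20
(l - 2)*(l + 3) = l^2 + l - 6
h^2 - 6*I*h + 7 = (h - 7*I)*(h + I)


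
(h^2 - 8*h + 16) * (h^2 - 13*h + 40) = h^4 - 21*h^3 + 160*h^2 - 528*h + 640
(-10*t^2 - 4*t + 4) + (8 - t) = -10*t^2 - 5*t + 12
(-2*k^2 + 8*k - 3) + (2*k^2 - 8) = 8*k - 11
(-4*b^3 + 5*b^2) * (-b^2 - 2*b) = 4*b^5 + 3*b^4 - 10*b^3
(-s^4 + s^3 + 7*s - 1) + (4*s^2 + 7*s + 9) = -s^4 + s^3 + 4*s^2 + 14*s + 8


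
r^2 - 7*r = r*(r - 7)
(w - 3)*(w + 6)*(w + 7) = w^3 + 10*w^2 + 3*w - 126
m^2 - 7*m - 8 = (m - 8)*(m + 1)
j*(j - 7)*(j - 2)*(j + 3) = j^4 - 6*j^3 - 13*j^2 + 42*j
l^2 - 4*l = l*(l - 4)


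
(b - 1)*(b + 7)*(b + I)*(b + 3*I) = b^4 + 6*b^3 + 4*I*b^3 - 10*b^2 + 24*I*b^2 - 18*b - 28*I*b + 21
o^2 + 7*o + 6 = (o + 1)*(o + 6)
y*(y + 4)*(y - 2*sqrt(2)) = y^3 - 2*sqrt(2)*y^2 + 4*y^2 - 8*sqrt(2)*y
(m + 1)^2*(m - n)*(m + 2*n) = m^4 + m^3*n + 2*m^3 - 2*m^2*n^2 + 2*m^2*n + m^2 - 4*m*n^2 + m*n - 2*n^2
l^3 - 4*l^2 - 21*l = l*(l - 7)*(l + 3)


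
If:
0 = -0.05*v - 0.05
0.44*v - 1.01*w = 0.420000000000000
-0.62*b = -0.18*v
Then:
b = -0.29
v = -1.00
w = -0.85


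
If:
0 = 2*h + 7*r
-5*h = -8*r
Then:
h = 0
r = 0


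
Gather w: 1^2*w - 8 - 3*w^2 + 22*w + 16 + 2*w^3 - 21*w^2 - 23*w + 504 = 2*w^3 - 24*w^2 + 512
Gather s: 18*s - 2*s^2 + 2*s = -2*s^2 + 20*s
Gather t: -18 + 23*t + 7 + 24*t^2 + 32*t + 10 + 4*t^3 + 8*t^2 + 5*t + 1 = 4*t^3 + 32*t^2 + 60*t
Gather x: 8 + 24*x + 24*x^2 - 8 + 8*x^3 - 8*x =8*x^3 + 24*x^2 + 16*x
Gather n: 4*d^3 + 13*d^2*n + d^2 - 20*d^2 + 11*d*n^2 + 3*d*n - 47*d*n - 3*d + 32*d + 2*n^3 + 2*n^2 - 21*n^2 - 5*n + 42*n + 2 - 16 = 4*d^3 - 19*d^2 + 29*d + 2*n^3 + n^2*(11*d - 19) + n*(13*d^2 - 44*d + 37) - 14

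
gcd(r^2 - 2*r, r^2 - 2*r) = r^2 - 2*r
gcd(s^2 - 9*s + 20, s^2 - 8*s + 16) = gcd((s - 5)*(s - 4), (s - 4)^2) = s - 4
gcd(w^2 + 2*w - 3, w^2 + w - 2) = w - 1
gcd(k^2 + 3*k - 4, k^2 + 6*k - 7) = k - 1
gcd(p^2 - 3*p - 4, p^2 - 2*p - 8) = p - 4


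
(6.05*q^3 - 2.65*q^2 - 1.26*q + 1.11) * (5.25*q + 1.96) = 31.7625*q^4 - 2.0545*q^3 - 11.809*q^2 + 3.3579*q + 2.1756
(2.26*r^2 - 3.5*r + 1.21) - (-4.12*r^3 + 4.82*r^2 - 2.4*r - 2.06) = 4.12*r^3 - 2.56*r^2 - 1.1*r + 3.27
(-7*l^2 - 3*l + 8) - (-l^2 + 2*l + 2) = -6*l^2 - 5*l + 6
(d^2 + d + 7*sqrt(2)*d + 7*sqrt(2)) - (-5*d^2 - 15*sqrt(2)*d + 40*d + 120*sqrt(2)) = 6*d^2 - 39*d + 22*sqrt(2)*d - 113*sqrt(2)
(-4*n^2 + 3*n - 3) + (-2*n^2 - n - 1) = -6*n^2 + 2*n - 4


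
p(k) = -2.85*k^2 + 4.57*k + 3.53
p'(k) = 4.57 - 5.7*k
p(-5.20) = -97.30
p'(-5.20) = 34.21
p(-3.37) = -44.24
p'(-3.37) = 23.78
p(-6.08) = -129.61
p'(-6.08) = 39.23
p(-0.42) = 1.11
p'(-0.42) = 6.96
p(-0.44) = 0.97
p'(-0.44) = 7.08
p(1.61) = 3.50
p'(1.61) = -4.61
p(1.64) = 3.36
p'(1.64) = -4.78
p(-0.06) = 3.25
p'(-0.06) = 4.91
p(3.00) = -8.41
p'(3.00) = -12.53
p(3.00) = -8.41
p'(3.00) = -12.53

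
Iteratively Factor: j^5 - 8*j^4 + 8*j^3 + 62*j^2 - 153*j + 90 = (j - 1)*(j^4 - 7*j^3 + j^2 + 63*j - 90) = (j - 3)*(j - 1)*(j^3 - 4*j^2 - 11*j + 30) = (j - 3)*(j - 1)*(j + 3)*(j^2 - 7*j + 10) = (j - 3)*(j - 2)*(j - 1)*(j + 3)*(j - 5)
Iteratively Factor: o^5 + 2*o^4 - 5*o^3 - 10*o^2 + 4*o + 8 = (o + 2)*(o^4 - 5*o^2 + 4) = (o - 2)*(o + 2)*(o^3 + 2*o^2 - o - 2) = (o - 2)*(o + 1)*(o + 2)*(o^2 + o - 2) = (o - 2)*(o + 1)*(o + 2)^2*(o - 1)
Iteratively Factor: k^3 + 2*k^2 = (k + 2)*(k^2) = k*(k + 2)*(k)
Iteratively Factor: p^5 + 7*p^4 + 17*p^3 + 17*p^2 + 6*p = (p)*(p^4 + 7*p^3 + 17*p^2 + 17*p + 6) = p*(p + 1)*(p^3 + 6*p^2 + 11*p + 6) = p*(p + 1)^2*(p^2 + 5*p + 6) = p*(p + 1)^2*(p + 3)*(p + 2)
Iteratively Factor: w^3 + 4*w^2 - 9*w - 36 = (w + 3)*(w^2 + w - 12) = (w - 3)*(w + 3)*(w + 4)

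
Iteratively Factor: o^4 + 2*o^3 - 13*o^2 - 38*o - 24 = (o - 4)*(o^3 + 6*o^2 + 11*o + 6) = (o - 4)*(o + 1)*(o^2 + 5*o + 6) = (o - 4)*(o + 1)*(o + 3)*(o + 2)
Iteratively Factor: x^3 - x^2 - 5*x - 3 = (x + 1)*(x^2 - 2*x - 3) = (x + 1)^2*(x - 3)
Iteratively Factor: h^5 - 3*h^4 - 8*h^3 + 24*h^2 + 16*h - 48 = (h - 3)*(h^4 - 8*h^2 + 16) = (h - 3)*(h + 2)*(h^3 - 2*h^2 - 4*h + 8) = (h - 3)*(h - 2)*(h + 2)*(h^2 - 4) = (h - 3)*(h - 2)^2*(h + 2)*(h + 2)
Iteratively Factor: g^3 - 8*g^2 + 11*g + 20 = (g + 1)*(g^2 - 9*g + 20) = (g - 5)*(g + 1)*(g - 4)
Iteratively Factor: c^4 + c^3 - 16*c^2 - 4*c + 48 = (c - 2)*(c^3 + 3*c^2 - 10*c - 24) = (c - 3)*(c - 2)*(c^2 + 6*c + 8) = (c - 3)*(c - 2)*(c + 2)*(c + 4)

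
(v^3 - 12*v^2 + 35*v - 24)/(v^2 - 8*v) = v - 4 + 3/v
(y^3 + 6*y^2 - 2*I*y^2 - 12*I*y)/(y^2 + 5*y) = (y^2 + 2*y*(3 - I) - 12*I)/(y + 5)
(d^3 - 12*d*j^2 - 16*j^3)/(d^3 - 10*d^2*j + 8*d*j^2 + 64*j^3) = (d + 2*j)/(d - 8*j)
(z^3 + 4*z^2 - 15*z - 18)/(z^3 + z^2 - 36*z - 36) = (z - 3)/(z - 6)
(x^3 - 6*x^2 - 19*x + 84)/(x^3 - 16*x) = (x^2 - 10*x + 21)/(x*(x - 4))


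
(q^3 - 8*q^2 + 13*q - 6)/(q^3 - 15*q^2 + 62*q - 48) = (q - 1)/(q - 8)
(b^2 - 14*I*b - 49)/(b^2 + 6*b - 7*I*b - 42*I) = (b - 7*I)/(b + 6)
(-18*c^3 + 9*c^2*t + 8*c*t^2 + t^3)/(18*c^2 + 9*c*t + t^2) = -c + t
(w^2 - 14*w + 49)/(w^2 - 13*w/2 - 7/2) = 2*(w - 7)/(2*w + 1)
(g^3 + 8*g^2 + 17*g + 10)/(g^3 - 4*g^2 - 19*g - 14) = (g + 5)/(g - 7)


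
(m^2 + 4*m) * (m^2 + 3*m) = m^4 + 7*m^3 + 12*m^2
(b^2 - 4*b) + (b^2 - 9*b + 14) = 2*b^2 - 13*b + 14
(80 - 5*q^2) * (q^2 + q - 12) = -5*q^4 - 5*q^3 + 140*q^2 + 80*q - 960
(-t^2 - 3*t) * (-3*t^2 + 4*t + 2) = 3*t^4 + 5*t^3 - 14*t^2 - 6*t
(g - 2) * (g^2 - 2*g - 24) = g^3 - 4*g^2 - 20*g + 48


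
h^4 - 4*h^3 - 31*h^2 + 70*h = h*(h - 7)*(h - 2)*(h + 5)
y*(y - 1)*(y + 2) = y^3 + y^2 - 2*y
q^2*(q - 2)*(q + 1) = q^4 - q^3 - 2*q^2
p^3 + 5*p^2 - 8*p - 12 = (p - 2)*(p + 1)*(p + 6)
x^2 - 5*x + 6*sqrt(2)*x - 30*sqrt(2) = (x - 5)*(x + 6*sqrt(2))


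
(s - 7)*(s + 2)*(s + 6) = s^3 + s^2 - 44*s - 84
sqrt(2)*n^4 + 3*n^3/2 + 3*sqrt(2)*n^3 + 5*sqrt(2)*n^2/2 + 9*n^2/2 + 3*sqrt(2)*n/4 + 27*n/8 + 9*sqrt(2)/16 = (n + 3/2)^2*(n + sqrt(2)/2)*(sqrt(2)*n + 1/2)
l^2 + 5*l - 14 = (l - 2)*(l + 7)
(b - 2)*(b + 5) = b^2 + 3*b - 10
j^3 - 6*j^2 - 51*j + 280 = (j - 8)*(j - 5)*(j + 7)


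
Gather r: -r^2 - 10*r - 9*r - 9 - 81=-r^2 - 19*r - 90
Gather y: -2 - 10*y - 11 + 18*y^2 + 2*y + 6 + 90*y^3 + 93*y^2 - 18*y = 90*y^3 + 111*y^2 - 26*y - 7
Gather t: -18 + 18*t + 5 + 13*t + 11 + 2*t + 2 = 33*t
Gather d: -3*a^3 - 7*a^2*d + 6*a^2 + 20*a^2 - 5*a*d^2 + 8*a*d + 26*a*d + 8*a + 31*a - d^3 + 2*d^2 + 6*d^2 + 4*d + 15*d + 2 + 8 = -3*a^3 + 26*a^2 + 39*a - d^3 + d^2*(8 - 5*a) + d*(-7*a^2 + 34*a + 19) + 10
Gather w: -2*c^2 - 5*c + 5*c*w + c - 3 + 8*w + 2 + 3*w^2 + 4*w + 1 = -2*c^2 - 4*c + 3*w^2 + w*(5*c + 12)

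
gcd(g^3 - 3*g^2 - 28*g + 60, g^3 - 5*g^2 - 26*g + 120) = g^2 - g - 30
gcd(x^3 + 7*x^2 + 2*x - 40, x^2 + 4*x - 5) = x + 5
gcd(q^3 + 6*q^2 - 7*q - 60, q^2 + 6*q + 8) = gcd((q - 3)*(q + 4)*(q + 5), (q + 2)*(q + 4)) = q + 4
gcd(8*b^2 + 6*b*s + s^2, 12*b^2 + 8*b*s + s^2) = 2*b + s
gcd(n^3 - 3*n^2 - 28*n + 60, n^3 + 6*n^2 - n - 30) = n^2 + 3*n - 10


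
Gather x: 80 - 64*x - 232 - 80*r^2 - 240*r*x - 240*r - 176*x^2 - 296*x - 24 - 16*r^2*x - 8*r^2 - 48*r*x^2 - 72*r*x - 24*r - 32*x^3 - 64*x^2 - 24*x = -88*r^2 - 264*r - 32*x^3 + x^2*(-48*r - 240) + x*(-16*r^2 - 312*r - 384) - 176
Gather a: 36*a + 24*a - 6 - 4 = 60*a - 10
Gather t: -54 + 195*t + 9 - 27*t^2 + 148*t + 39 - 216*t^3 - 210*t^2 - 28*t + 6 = -216*t^3 - 237*t^2 + 315*t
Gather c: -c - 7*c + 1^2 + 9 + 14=24 - 8*c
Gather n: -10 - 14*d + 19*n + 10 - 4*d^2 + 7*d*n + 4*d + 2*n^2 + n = -4*d^2 - 10*d + 2*n^2 + n*(7*d + 20)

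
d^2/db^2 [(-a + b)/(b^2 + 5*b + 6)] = 2*(-(a - b)*(2*b + 5)^2 + (a - 3*b - 5)*(b^2 + 5*b + 6))/(b^2 + 5*b + 6)^3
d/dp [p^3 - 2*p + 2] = 3*p^2 - 2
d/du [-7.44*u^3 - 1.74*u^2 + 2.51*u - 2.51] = -22.32*u^2 - 3.48*u + 2.51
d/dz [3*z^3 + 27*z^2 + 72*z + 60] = 9*z^2 + 54*z + 72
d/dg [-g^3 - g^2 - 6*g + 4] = -3*g^2 - 2*g - 6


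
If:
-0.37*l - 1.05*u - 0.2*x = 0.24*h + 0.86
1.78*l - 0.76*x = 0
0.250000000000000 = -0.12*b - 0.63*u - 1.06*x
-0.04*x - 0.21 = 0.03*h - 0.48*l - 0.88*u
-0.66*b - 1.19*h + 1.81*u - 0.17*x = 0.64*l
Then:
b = 7.79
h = -3.24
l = -0.57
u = 0.38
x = -1.34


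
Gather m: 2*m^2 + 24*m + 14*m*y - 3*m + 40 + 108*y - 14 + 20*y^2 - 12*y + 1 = 2*m^2 + m*(14*y + 21) + 20*y^2 + 96*y + 27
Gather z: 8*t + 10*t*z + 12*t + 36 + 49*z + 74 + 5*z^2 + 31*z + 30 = 20*t + 5*z^2 + z*(10*t + 80) + 140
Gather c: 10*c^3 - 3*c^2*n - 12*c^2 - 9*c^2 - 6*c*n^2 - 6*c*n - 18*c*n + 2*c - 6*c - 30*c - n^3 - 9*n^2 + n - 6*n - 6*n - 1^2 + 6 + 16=10*c^3 + c^2*(-3*n - 21) + c*(-6*n^2 - 24*n - 34) - n^3 - 9*n^2 - 11*n + 21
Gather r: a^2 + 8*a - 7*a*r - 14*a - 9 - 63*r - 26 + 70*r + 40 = a^2 - 6*a + r*(7 - 7*a) + 5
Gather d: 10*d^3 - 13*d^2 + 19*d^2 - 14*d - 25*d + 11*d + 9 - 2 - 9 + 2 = 10*d^3 + 6*d^2 - 28*d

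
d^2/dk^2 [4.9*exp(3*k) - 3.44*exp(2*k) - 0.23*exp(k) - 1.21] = (44.1*exp(2*k) - 13.76*exp(k) - 0.23)*exp(k)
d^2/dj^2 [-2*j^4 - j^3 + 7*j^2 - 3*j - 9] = -24*j^2 - 6*j + 14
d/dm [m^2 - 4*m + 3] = 2*m - 4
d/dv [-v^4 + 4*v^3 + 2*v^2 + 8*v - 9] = -4*v^3 + 12*v^2 + 4*v + 8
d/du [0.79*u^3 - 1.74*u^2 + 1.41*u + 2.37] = 2.37*u^2 - 3.48*u + 1.41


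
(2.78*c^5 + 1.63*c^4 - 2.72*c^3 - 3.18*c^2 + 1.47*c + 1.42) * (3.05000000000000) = 8.479*c^5 + 4.9715*c^4 - 8.296*c^3 - 9.699*c^2 + 4.4835*c + 4.331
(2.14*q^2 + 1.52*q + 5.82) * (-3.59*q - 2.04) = -7.6826*q^3 - 9.8224*q^2 - 23.9946*q - 11.8728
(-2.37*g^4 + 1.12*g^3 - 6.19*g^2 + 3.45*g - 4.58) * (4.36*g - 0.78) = -10.3332*g^5 + 6.7318*g^4 - 27.862*g^3 + 19.8702*g^2 - 22.6598*g + 3.5724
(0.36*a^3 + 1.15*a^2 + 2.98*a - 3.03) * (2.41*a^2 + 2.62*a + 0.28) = 0.8676*a^5 + 3.7147*a^4 + 10.2956*a^3 + 0.8273*a^2 - 7.1042*a - 0.8484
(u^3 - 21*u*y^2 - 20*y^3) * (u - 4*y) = u^4 - 4*u^3*y - 21*u^2*y^2 + 64*u*y^3 + 80*y^4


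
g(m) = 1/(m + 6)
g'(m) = -1/(m + 6)^2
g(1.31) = 0.14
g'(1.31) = -0.02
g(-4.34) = 0.60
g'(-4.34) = -0.36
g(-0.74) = 0.19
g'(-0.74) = -0.04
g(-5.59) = 2.44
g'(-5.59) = -5.95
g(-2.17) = 0.26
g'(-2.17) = -0.07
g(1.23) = 0.14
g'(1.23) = -0.02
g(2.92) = 0.11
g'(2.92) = -0.01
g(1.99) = 0.13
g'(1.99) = -0.02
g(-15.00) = -0.11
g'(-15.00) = -0.01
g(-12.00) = -0.17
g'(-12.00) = -0.03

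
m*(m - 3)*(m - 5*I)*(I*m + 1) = I*m^4 + 6*m^3 - 3*I*m^3 - 18*m^2 - 5*I*m^2 + 15*I*m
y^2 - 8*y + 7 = (y - 7)*(y - 1)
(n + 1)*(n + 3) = n^2 + 4*n + 3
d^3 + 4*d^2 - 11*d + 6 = (d - 1)^2*(d + 6)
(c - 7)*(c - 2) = c^2 - 9*c + 14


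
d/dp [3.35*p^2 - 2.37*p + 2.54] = 6.7*p - 2.37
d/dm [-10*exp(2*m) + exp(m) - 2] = (1 - 20*exp(m))*exp(m)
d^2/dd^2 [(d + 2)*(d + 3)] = 2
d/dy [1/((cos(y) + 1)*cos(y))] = (sin(y)/cos(y)^2 + 2*tan(y))/(cos(y) + 1)^2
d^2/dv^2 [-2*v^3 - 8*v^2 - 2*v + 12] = -12*v - 16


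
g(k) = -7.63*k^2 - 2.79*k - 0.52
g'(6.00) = -94.35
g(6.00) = -291.94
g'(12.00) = -185.91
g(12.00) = -1132.72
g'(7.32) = -114.49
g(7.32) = -429.78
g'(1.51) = -25.83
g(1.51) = -22.13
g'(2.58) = -42.16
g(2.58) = -58.51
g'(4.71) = -74.66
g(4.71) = -182.93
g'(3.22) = -51.93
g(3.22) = -88.61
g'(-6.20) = 91.82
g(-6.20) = -276.52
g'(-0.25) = 1.02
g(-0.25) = -0.30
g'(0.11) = -4.47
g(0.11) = -0.92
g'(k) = -15.26*k - 2.79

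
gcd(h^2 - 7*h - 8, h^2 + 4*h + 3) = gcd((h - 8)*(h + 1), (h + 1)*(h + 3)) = h + 1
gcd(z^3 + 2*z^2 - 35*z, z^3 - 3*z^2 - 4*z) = z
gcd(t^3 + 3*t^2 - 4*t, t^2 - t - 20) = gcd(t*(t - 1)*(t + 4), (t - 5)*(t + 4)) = t + 4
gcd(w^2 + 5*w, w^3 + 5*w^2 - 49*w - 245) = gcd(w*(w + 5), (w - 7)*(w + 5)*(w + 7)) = w + 5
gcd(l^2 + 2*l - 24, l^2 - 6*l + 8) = l - 4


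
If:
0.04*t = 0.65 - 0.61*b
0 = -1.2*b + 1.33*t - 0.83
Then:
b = 0.97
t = 1.50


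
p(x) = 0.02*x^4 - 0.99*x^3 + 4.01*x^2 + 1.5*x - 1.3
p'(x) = 0.08*x^3 - 2.97*x^2 + 8.02*x + 1.5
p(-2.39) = 32.19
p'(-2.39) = -35.72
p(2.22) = 11.45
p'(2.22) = 5.54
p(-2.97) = 57.11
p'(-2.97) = -50.61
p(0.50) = 0.33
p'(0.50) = 4.78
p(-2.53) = 37.42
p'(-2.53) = -39.10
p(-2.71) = 44.87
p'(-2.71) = -43.64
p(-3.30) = 75.37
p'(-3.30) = -60.18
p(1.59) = 7.37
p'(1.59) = 7.06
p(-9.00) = 1162.94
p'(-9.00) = -369.57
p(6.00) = -35.86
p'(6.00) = -40.02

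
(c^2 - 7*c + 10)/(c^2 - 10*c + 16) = (c - 5)/(c - 8)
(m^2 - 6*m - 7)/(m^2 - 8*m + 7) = (m + 1)/(m - 1)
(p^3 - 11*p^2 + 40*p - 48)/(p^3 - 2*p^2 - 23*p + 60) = (p - 4)/(p + 5)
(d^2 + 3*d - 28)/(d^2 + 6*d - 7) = (d - 4)/(d - 1)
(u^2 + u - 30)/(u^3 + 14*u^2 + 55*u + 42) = (u - 5)/(u^2 + 8*u + 7)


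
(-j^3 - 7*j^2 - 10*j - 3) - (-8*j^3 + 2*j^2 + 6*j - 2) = 7*j^3 - 9*j^2 - 16*j - 1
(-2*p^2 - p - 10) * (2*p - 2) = -4*p^3 + 2*p^2 - 18*p + 20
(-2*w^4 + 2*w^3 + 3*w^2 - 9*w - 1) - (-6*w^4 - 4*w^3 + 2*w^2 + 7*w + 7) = 4*w^4 + 6*w^3 + w^2 - 16*w - 8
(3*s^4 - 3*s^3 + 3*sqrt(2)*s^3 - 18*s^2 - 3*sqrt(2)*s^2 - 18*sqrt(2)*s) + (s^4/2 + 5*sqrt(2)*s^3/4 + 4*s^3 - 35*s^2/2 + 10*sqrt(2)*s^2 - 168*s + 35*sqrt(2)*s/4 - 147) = 7*s^4/2 + s^3 + 17*sqrt(2)*s^3/4 - 71*s^2/2 + 7*sqrt(2)*s^2 - 168*s - 37*sqrt(2)*s/4 - 147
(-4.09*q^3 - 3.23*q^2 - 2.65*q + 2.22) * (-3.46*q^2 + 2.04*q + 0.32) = 14.1514*q^5 + 2.8322*q^4 + 1.271*q^3 - 14.1208*q^2 + 3.6808*q + 0.7104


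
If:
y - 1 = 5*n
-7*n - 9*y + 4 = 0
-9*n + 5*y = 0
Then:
No Solution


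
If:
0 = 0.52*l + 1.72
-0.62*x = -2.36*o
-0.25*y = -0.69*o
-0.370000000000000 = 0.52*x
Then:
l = -3.31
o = -0.19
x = -0.71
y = -0.52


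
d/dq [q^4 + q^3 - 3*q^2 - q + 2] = 4*q^3 + 3*q^2 - 6*q - 1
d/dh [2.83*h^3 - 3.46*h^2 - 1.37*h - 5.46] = 8.49*h^2 - 6.92*h - 1.37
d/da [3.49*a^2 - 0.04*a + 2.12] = 6.98*a - 0.04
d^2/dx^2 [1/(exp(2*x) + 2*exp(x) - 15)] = 2*(4*(exp(x) + 1)^2*exp(x) - (2*exp(x) + 1)*(exp(2*x) + 2*exp(x) - 15))*exp(x)/(exp(2*x) + 2*exp(x) - 15)^3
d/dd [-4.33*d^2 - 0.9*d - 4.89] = -8.66*d - 0.9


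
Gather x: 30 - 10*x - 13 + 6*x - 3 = 14 - 4*x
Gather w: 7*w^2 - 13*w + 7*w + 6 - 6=7*w^2 - 6*w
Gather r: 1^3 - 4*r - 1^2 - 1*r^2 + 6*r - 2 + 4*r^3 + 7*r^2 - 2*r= 4*r^3 + 6*r^2 - 2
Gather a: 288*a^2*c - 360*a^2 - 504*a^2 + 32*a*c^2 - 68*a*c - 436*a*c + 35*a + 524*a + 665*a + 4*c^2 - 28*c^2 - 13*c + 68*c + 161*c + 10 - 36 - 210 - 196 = a^2*(288*c - 864) + a*(32*c^2 - 504*c + 1224) - 24*c^2 + 216*c - 432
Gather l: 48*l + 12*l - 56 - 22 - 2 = 60*l - 80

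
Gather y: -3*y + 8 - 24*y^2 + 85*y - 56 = -24*y^2 + 82*y - 48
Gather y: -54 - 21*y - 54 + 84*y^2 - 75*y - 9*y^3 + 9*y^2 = -9*y^3 + 93*y^2 - 96*y - 108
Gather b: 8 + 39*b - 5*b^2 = -5*b^2 + 39*b + 8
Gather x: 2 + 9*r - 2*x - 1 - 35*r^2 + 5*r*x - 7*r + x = -35*r^2 + 2*r + x*(5*r - 1) + 1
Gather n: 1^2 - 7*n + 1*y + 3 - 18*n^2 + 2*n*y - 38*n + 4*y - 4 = -18*n^2 + n*(2*y - 45) + 5*y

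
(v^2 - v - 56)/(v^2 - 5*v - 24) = (v + 7)/(v + 3)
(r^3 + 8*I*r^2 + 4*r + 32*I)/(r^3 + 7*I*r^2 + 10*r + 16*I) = (r + 2*I)/(r + I)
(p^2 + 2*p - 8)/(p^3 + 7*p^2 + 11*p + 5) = (p^2 + 2*p - 8)/(p^3 + 7*p^2 + 11*p + 5)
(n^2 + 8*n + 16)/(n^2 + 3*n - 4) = (n + 4)/(n - 1)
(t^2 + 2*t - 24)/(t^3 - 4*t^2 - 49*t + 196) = (t + 6)/(t^2 - 49)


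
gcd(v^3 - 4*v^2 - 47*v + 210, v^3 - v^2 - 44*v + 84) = v^2 + v - 42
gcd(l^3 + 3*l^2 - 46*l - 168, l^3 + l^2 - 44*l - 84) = l^2 - l - 42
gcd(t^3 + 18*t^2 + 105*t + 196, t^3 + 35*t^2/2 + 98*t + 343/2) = t^2 + 14*t + 49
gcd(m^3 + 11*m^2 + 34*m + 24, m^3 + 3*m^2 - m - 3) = m + 1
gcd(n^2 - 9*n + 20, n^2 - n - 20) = n - 5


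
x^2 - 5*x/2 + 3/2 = (x - 3/2)*(x - 1)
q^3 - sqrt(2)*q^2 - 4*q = q*(q - 2*sqrt(2))*(q + sqrt(2))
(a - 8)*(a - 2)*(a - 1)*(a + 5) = a^4 - 6*a^3 - 29*a^2 + 114*a - 80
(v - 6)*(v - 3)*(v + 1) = v^3 - 8*v^2 + 9*v + 18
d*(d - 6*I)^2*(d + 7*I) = d^4 - 5*I*d^3 + 48*d^2 - 252*I*d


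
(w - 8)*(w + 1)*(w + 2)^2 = w^4 - 3*w^3 - 32*w^2 - 60*w - 32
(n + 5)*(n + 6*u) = n^2 + 6*n*u + 5*n + 30*u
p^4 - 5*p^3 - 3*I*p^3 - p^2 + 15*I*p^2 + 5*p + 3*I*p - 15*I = (p - 5)*(p - 3*I)*(-I*p + I)*(I*p + I)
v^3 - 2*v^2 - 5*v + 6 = (v - 3)*(v - 1)*(v + 2)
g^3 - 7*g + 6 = (g - 2)*(g - 1)*(g + 3)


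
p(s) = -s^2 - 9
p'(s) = -2*s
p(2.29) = -14.24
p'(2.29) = -4.58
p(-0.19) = -9.04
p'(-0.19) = 0.38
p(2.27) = -14.15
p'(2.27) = -4.54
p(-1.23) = -10.51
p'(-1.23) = 2.46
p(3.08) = -18.49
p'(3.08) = -6.16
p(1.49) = -11.22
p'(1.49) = -2.98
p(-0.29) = -9.08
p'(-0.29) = 0.58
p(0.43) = -9.18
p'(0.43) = -0.86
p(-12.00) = -153.00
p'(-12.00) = 24.00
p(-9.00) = -90.00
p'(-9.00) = 18.00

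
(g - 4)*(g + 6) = g^2 + 2*g - 24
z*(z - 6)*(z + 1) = z^3 - 5*z^2 - 6*z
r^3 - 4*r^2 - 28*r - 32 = (r - 8)*(r + 2)^2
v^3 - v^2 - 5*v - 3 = (v - 3)*(v + 1)^2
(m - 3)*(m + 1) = m^2 - 2*m - 3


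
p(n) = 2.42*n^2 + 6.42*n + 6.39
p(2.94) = 46.18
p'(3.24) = 22.10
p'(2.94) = 20.65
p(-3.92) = 18.41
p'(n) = 4.84*n + 6.42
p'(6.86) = 39.62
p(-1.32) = 2.13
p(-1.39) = 2.14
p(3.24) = 52.59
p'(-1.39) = -0.31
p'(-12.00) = -51.66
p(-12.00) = 277.83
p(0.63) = 11.40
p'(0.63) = 9.47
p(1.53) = 21.88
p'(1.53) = 13.83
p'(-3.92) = -12.55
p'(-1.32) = 0.03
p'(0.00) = 6.42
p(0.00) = 6.39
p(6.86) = 164.32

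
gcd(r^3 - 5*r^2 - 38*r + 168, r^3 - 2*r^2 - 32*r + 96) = r^2 + 2*r - 24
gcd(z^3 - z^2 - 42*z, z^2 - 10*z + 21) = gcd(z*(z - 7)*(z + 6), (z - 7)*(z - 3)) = z - 7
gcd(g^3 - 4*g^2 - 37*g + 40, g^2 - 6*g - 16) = g - 8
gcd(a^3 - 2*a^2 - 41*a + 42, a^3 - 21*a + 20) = a - 1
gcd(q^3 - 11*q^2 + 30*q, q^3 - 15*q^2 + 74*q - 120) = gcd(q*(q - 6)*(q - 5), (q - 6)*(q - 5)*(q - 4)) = q^2 - 11*q + 30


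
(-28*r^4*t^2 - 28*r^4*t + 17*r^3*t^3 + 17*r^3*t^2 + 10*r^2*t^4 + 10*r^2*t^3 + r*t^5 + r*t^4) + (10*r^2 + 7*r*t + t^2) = -28*r^4*t^2 - 28*r^4*t + 17*r^3*t^3 + 17*r^3*t^2 + 10*r^2*t^4 + 10*r^2*t^3 + 10*r^2 + r*t^5 + r*t^4 + 7*r*t + t^2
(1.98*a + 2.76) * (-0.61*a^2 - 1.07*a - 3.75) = -1.2078*a^3 - 3.8022*a^2 - 10.3782*a - 10.35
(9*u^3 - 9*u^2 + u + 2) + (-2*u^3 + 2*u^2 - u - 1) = 7*u^3 - 7*u^2 + 1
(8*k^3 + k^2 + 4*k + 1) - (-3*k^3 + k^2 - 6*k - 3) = 11*k^3 + 10*k + 4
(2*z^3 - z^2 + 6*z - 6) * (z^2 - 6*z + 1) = 2*z^5 - 13*z^4 + 14*z^3 - 43*z^2 + 42*z - 6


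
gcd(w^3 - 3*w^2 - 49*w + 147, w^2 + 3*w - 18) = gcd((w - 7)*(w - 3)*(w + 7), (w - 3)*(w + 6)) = w - 3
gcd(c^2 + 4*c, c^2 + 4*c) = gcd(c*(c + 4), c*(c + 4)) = c^2 + 4*c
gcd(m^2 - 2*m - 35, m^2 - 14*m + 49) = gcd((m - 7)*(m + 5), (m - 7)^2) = m - 7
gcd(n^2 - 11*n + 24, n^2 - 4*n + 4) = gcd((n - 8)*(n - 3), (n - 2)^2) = 1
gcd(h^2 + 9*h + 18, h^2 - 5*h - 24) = h + 3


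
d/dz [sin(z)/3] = cos(z)/3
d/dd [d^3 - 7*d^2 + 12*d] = 3*d^2 - 14*d + 12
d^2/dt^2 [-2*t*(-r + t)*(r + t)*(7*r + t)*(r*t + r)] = 4*r*(7*r^3 + 3*r^2*t + r^2 - 42*r*t^2 - 21*r*t - 10*t^3 - 6*t^2)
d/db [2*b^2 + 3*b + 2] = 4*b + 3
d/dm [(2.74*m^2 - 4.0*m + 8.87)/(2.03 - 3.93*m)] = (-10.7682*m^2 + 11.1244*m + 26.7391)/(15.4449*m^2 - 15.9558*m + 4.1209)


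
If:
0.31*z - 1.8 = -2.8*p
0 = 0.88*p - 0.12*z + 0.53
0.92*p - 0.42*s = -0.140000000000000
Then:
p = 0.08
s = 0.52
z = 5.04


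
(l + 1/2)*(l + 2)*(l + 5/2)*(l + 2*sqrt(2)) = l^4 + 2*sqrt(2)*l^3 + 5*l^3 + 29*l^2/4 + 10*sqrt(2)*l^2 + 5*l/2 + 29*sqrt(2)*l/2 + 5*sqrt(2)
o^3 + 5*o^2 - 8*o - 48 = (o - 3)*(o + 4)^2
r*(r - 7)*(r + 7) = r^3 - 49*r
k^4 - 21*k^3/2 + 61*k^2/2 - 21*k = k*(k - 6)*(k - 7/2)*(k - 1)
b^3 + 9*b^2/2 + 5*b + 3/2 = (b + 1/2)*(b + 1)*(b + 3)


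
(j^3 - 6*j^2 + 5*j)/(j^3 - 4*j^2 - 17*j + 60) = j*(j - 1)/(j^2 + j - 12)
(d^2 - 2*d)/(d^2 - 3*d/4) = 4*(d - 2)/(4*d - 3)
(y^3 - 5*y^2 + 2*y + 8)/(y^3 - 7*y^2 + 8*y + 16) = (y - 2)/(y - 4)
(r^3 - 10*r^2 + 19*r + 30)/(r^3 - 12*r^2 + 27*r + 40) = (r - 6)/(r - 8)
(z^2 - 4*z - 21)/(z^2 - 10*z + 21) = (z + 3)/(z - 3)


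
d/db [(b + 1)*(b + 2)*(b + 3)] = 3*b^2 + 12*b + 11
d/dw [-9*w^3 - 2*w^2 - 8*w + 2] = -27*w^2 - 4*w - 8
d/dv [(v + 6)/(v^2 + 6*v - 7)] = (v^2 + 6*v - 2*(v + 3)*(v + 6) - 7)/(v^2 + 6*v - 7)^2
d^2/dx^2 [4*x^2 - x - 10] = 8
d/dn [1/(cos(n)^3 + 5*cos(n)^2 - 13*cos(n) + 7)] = (3*cos(n) + 13)*sin(n)/((cos(n) - 1)^3*(cos(n) + 7)^2)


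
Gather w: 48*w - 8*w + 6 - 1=40*w + 5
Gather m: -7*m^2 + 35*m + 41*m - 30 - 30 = -7*m^2 + 76*m - 60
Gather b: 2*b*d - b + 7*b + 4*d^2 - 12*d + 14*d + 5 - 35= b*(2*d + 6) + 4*d^2 + 2*d - 30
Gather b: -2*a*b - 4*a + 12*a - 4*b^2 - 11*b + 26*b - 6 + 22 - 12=8*a - 4*b^2 + b*(15 - 2*a) + 4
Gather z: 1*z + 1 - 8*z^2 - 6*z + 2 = -8*z^2 - 5*z + 3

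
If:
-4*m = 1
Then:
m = -1/4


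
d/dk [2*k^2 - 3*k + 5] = 4*k - 3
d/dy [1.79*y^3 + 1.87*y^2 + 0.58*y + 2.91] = 5.37*y^2 + 3.74*y + 0.58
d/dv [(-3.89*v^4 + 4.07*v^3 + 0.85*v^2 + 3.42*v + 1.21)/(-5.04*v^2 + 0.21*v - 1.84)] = (39.2112*v^5 - 22.9635*v^4 + 30.3398*v^3 - 5.05110000000001*v^2 + 9.0688*v - 6.5469)/(25.4016*v^4 - 2.1168*v^3 + 18.5913*v^2 - 0.7728*v + 3.3856)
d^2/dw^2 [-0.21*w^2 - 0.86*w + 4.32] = -0.420000000000000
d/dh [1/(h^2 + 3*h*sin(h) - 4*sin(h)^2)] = (-3*h*cos(h) - 2*h - 3*sin(h) + 4*sin(2*h))/((h - sin(h))^2*(h + 4*sin(h))^2)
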